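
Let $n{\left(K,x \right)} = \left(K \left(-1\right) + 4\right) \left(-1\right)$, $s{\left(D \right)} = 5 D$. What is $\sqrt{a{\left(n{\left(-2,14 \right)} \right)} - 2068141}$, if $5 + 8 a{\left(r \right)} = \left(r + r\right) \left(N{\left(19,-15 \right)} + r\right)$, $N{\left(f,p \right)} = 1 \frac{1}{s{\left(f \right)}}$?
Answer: $\frac{i \sqrt{298638353330}}{380} \approx 1438.1 i$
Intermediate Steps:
$N{\left(f,p \right)} = \frac{1}{5 f}$ ($N{\left(f,p \right)} = 1 \frac{1}{5 f} = \frac{1}{5 f}$)
$n{\left(K,x \right)} = -4 + K$ ($n{\left(K,x \right)} = \left(- K + 4\right) \left(-1\right) = \left(4 - K\right) \left(-1\right) = -4 + K$)
$a{\left(r \right)} = - \frac{5}{8} + \frac{r \left(\frac{1}{95} + r\right)}{4}$ ($a{\left(r \right)} = - \frac{5}{8} + \frac{\left(r + r\right) \left(\frac{1}{5 \cdot 19} + r\right)}{8} = - \frac{5}{8} + \frac{2 r \left(\frac{1}{5} \cdot \frac{1}{19} + r\right)}{8} = - \frac{5}{8} + \frac{2 r \left(\frac{1}{95} + r\right)}{8} = - \frac{5}{8} + \frac{r \left(\frac{1}{95} + r\right)}{4}$)
$\sqrt{a{\left(n{\left(-2,14 \right)} \right)} - 2068141} = \sqrt{\left(- \frac{5}{8} + \frac{\left(-4 - 2\right)^{2}}{4} + \frac{-4 - 2}{380}\right) - 2068141} = \sqrt{\left(- \frac{5}{8} + \frac{\left(-6\right)^{2}}{4} + \frac{1}{380} \left(-6\right)\right) - 2068141} = \sqrt{\left(- \frac{5}{8} + \frac{1}{4} \cdot 36 - \frac{3}{190}\right) - 2068141} = \sqrt{\left(- \frac{5}{8} + 9 - \frac{3}{190}\right) - 2068141} = \sqrt{\frac{6353}{760} - 2068141} = \sqrt{- \frac{1571780807}{760}} = \frac{i \sqrt{298638353330}}{380}$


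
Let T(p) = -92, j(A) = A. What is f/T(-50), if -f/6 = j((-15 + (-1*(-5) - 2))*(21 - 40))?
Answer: 342/23 ≈ 14.870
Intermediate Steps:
f = -1368 (f = -6*(-15 + (-1*(-5) - 2))*(21 - 40) = -6*(-15 + (5 - 2))*(-19) = -6*(-15 + 3)*(-19) = -(-72)*(-19) = -6*228 = -1368)
f/T(-50) = -1368/(-92) = -1368*(-1/92) = 342/23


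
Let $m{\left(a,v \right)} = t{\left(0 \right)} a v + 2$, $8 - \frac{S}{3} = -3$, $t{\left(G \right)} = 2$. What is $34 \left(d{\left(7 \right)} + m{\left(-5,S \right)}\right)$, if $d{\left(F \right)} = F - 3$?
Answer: $-11016$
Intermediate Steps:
$d{\left(F \right)} = -3 + F$
$S = 33$ ($S = 24 - -9 = 24 + 9 = 33$)
$m{\left(a,v \right)} = 2 + 2 a v$ ($m{\left(a,v \right)} = 2 a v + 2 = 2 + 2 a v$)
$34 \left(d{\left(7 \right)} + m{\left(-5,S \right)}\right) = 34 \left(\left(-3 + 7\right) + \left(2 + 2 \left(-5\right) 33\right)\right) = 34 \left(4 + \left(2 - 330\right)\right) = 34 \left(4 - 328\right) = 34 \left(-324\right) = -11016$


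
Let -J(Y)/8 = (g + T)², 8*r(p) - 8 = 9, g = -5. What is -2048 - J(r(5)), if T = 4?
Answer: -2040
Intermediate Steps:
r(p) = 17/8 (r(p) = 1 + (⅛)*9 = 1 + 9/8 = 17/8)
J(Y) = -8 (J(Y) = -8*(-5 + 4)² = -8*(-1)² = -8*1 = -8)
-2048 - J(r(5)) = -2048 - 1*(-8) = -2048 + 8 = -2040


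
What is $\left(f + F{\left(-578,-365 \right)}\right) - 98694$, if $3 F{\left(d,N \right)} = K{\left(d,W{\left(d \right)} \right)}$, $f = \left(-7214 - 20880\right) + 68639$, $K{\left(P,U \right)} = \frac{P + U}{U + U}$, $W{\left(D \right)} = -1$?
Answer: $- \frac{116105}{2} \approx -58053.0$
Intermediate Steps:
$K{\left(P,U \right)} = \frac{P + U}{2 U}$
$f = 40545$ ($f = -28094 + 68639 = 40545$)
$F{\left(d,N \right)} = \frac{1}{6} - \frac{d}{6}$ ($F{\left(d,N \right)} = \frac{\frac{1}{2} \frac{1}{-1} \left(d - 1\right)}{3} = \frac{\frac{1}{2} \left(-1\right) \left(-1 + d\right)}{3} = \frac{\frac{1}{2} - \frac{d}{2}}{3} = \frac{1}{6} - \frac{d}{6}$)
$\left(f + F{\left(-578,-365 \right)}\right) - 98694 = \left(40545 + \left(\frac{1}{6} - - \frac{289}{3}\right)\right) - 98694 = \left(40545 + \left(\frac{1}{6} + \frac{289}{3}\right)\right) - 98694 = \left(40545 + \frac{193}{2}\right) - 98694 = \frac{81283}{2} - 98694 = - \frac{116105}{2}$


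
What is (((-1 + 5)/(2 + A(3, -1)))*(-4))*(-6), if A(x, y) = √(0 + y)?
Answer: 192/5 - 96*I/5 ≈ 38.4 - 19.2*I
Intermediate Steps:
A(x, y) = √y
(((-1 + 5)/(2 + A(3, -1)))*(-4))*(-6) = (((-1 + 5)/(2 + √(-1)))*(-4))*(-6) = ((4/(2 + I))*(-4))*(-6) = ((4*((2 - I)/5))*(-4))*(-6) = ((4*(2 - I)/5)*(-4))*(-6) = -16*(2 - I)/5*(-6) = 96*(2 - I)/5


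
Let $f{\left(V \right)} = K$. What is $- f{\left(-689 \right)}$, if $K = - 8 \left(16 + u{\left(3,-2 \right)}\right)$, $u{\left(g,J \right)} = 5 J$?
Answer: $48$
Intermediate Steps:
$K = -48$ ($K = - 8 \left(16 + 5 \left(-2\right)\right) = - 8 \left(16 - 10\right) = \left(-8\right) 6 = -48$)
$f{\left(V \right)} = -48$
$- f{\left(-689 \right)} = \left(-1\right) \left(-48\right) = 48$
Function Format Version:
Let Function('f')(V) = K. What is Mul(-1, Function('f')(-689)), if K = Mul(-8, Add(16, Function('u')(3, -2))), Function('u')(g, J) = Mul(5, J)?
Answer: 48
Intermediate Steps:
K = -48 (K = Mul(-8, Add(16, Mul(5, -2))) = Mul(-8, Add(16, -10)) = Mul(-8, 6) = -48)
Function('f')(V) = -48
Mul(-1, Function('f')(-689)) = Mul(-1, -48) = 48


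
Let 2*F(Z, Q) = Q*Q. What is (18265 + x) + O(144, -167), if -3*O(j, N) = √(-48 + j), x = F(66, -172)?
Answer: 33057 - 4*√6/3 ≈ 33054.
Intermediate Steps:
F(Z, Q) = Q²/2 (F(Z, Q) = (Q*Q)/2 = Q²/2)
x = 14792 (x = (½)*(-172)² = (½)*29584 = 14792)
O(j, N) = -√(-48 + j)/3
(18265 + x) + O(144, -167) = (18265 + 14792) - √(-48 + 144)/3 = 33057 - 4*√6/3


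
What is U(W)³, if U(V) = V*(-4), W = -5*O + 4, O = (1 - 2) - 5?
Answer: -2515456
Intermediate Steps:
O = -6 (O = -1 - 5 = -6)
W = 34 (W = -5*(-6) + 4 = 30 + 4 = 34)
U(V) = -4*V
U(W)³ = (-4*34)³ = (-136)³ = -2515456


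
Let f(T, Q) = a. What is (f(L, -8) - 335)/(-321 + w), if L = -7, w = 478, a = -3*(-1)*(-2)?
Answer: -341/157 ≈ -2.1720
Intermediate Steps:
a = -6 (a = 3*(-2) = -6)
f(T, Q) = -6
(f(L, -8) - 335)/(-321 + w) = (-6 - 335)/(-321 + 478) = -341/157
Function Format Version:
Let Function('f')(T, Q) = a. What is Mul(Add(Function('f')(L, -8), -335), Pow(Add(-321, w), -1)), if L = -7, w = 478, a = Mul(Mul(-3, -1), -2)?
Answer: Rational(-341, 157) ≈ -2.1720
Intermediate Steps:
a = -6 (a = Mul(3, -2) = -6)
Function('f')(T, Q) = -6
Mul(Add(Function('f')(L, -8), -335), Pow(Add(-321, w), -1)) = Mul(Add(-6, -335), Pow(Add(-321, 478), -1)) = Mul(-341, Pow(157, -1)) = Mul(-341, Rational(1, 157)) = Rational(-341, 157)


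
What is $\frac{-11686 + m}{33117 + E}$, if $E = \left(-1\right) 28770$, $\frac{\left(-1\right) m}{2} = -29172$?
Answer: $\frac{46658}{4347} \approx 10.733$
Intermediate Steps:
$m = 58344$ ($m = \left(-2\right) \left(-29172\right) = 58344$)
$E = -28770$
$\frac{-11686 + m}{33117 + E} = \frac{-11686 + 58344}{33117 - 28770} = \frac{46658}{4347}$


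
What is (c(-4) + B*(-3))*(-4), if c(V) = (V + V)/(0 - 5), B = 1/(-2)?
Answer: -62/5 ≈ -12.400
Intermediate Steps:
B = -½ ≈ -0.50000
c(V) = -2*V/5 (c(V) = (2*V)/(-5) = (2*V)*(-⅕) = -2*V/5)
(c(-4) + B*(-3))*(-4) = (-⅖*(-4) - ½*(-3))*(-4) = (8/5 + 3/2)*(-4) = (31/10)*(-4) = -62/5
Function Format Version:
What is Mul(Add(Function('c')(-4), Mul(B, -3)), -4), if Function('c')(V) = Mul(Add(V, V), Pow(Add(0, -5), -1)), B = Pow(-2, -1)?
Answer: Rational(-62, 5) ≈ -12.400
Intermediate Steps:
B = Rational(-1, 2) ≈ -0.50000
Function('c')(V) = Mul(Rational(-2, 5), V) (Function('c')(V) = Mul(Mul(2, V), Pow(-5, -1)) = Mul(Mul(2, V), Rational(-1, 5)) = Mul(Rational(-2, 5), V))
Mul(Add(Function('c')(-4), Mul(B, -3)), -4) = Mul(Add(Mul(Rational(-2, 5), -4), Mul(Rational(-1, 2), -3)), -4) = Mul(Add(Rational(8, 5), Rational(3, 2)), -4) = Mul(Rational(31, 10), -4) = Rational(-62, 5)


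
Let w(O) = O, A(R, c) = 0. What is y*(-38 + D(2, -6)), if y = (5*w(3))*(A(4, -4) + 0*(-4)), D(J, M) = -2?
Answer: 0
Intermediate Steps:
y = 0 (y = (5*3)*(0 + 0*(-4)) = 15*(0 + 0) = 15*0 = 0)
y*(-38 + D(2, -6)) = 0*(-38 - 2) = 0*(-40) = 0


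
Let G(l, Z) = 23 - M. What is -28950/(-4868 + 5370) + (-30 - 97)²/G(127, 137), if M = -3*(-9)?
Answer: -4106279/1004 ≈ -4089.9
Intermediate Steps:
M = 27
G(l, Z) = -4 (G(l, Z) = 23 - 1*27 = 23 - 27 = -4)
-28950/(-4868 + 5370) + (-30 - 97)²/G(127, 137) = -28950/(-4868 + 5370) + (-30 - 97)²/(-4) = -28950/502 + (-127)²*(-¼) = -28950*1/502 + 16129*(-¼) = -14475/251 - 16129/4 = -4106279/1004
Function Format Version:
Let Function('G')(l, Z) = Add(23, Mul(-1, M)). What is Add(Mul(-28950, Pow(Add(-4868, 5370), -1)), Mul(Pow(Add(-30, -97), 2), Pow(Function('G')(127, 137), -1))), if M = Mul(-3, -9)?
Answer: Rational(-4106279, 1004) ≈ -4089.9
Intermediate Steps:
M = 27
Function('G')(l, Z) = -4 (Function('G')(l, Z) = Add(23, Mul(-1, 27)) = Add(23, -27) = -4)
Add(Mul(-28950, Pow(Add(-4868, 5370), -1)), Mul(Pow(Add(-30, -97), 2), Pow(Function('G')(127, 137), -1))) = Add(Mul(-28950, Pow(Add(-4868, 5370), -1)), Mul(Pow(Add(-30, -97), 2), Pow(-4, -1))) = Add(Mul(-28950, Pow(502, -1)), Mul(Pow(-127, 2), Rational(-1, 4))) = Add(Mul(-28950, Rational(1, 502)), Mul(16129, Rational(-1, 4))) = Add(Rational(-14475, 251), Rational(-16129, 4)) = Rational(-4106279, 1004)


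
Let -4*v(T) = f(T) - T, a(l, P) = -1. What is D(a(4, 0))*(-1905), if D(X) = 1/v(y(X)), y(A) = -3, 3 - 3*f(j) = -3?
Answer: 1524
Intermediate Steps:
f(j) = 2 (f(j) = 1 - ⅓*(-3) = 1 + 1 = 2)
v(T) = -½ + T/4 (v(T) = -(2 - T)/4 = -½ + T/4)
D(X) = -⅘ (D(X) = 1/(-½ + (¼)*(-3)) = 1/(-½ - ¾) = 1/(-5/4) = -⅘)
D(a(4, 0))*(-1905) = -⅘*(-1905) = 1524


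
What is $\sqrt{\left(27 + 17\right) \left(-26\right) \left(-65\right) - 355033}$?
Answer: $i \sqrt{280673} \approx 529.79 i$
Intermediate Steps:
$\sqrt{\left(27 + 17\right) \left(-26\right) \left(-65\right) - 355033} = \sqrt{44 \left(-26\right) \left(-65\right) - 355033} = \sqrt{\left(-1144\right) \left(-65\right) - 355033} = \sqrt{74360 - 355033} = \sqrt{-280673} = i \sqrt{280673}$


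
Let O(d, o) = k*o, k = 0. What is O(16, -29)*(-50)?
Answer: 0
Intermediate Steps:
O(d, o) = 0 (O(d, o) = 0*o = 0)
O(16, -29)*(-50) = 0*(-50) = 0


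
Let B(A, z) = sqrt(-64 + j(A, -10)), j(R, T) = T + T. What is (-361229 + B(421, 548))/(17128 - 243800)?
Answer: 361229/226672 - I*sqrt(21)/113336 ≈ 1.5936 - 4.0434e-5*I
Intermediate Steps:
j(R, T) = 2*T
B(A, z) = 2*I*sqrt(21) (B(A, z) = sqrt(-64 + 2*(-10)) = sqrt(-64 - 20) = sqrt(-84) = 2*I*sqrt(21))
(-361229 + B(421, 548))/(17128 - 243800) = (-361229 + 2*I*sqrt(21))/(17128 - 243800) = (-361229 + 2*I*sqrt(21))/(-226672) = (-361229 + 2*I*sqrt(21))*(-1/226672) = 361229/226672 - I*sqrt(21)/113336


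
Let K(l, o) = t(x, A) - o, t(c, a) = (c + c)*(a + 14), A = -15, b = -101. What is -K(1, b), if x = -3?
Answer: -107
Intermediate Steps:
t(c, a) = 2*c*(14 + a) (t(c, a) = (2*c)*(14 + a) = 2*c*(14 + a))
K(l, o) = 6 - o (K(l, o) = 2*(-3)*(14 - 15) - o = 2*(-3)*(-1) - o = 6 - o)
-K(1, b) = -(6 - 1*(-101)) = -(6 + 101) = -1*107 = -107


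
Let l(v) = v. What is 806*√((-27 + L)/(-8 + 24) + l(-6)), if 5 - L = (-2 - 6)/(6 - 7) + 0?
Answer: 1209*I*√14/2 ≈ 2261.8*I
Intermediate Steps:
L = -3 (L = 5 - ((-2 - 6)/(6 - 7) + 0) = 5 - (-8/(-1) + 0) = 5 - (-8*(-1) + 0) = 5 - (8 + 0) = 5 - 1*8 = 5 - 8 = -3)
806*√((-27 + L)/(-8 + 24) + l(-6)) = 806*√((-27 - 3)/(-8 + 24) - 6) = 806*√(-30/16 - 6) = 806*√(-30*1/16 - 6) = 806*√(-15/8 - 6) = 806*√(-63/8) = 806*(3*I*√14/4) = 1209*I*√14/2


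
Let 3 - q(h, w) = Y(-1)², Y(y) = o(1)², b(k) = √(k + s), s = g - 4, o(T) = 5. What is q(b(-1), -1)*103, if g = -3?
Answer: -64066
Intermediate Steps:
s = -7 (s = -3 - 4 = -7)
b(k) = √(-7 + k) (b(k) = √(k - 7) = √(-7 + k))
Y(y) = 25 (Y(y) = 5² = 25)
q(h, w) = -622 (q(h, w) = 3 - 1*25² = 3 - 1*625 = 3 - 625 = -622)
q(b(-1), -1)*103 = -622*103 = -64066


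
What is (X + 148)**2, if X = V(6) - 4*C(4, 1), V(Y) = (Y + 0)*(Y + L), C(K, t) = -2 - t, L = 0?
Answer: 38416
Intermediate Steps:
V(Y) = Y**2 (V(Y) = (Y + 0)*(Y + 0) = Y*Y = Y**2)
X = 48 (X = 6**2 - 4*(-2 - 1*1) = 36 - 4*(-2 - 1) = 36 - 4*(-3) = 36 + 12 = 48)
(X + 148)**2 = (48 + 148)**2 = 196**2 = 38416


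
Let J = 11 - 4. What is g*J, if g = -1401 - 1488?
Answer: -20223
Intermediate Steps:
g = -2889
J = 7
g*J = -2889*7 = -20223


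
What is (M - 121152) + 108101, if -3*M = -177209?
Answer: 138056/3 ≈ 46019.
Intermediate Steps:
M = 177209/3 (M = -⅓*(-177209) = 177209/3 ≈ 59070.)
(M - 121152) + 108101 = (177209/3 - 121152) + 108101 = -186247/3 + 108101 = 138056/3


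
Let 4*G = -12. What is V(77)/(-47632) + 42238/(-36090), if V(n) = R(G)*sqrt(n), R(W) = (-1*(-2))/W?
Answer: -21119/18045 + sqrt(77)/71448 ≈ -1.1702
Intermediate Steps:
G = -3 (G = (1/4)*(-12) = -3)
R(W) = 2/W
V(n) = -2*sqrt(n)/3 (V(n) = (2/(-3))*sqrt(n) = (2*(-1/3))*sqrt(n) = -2*sqrt(n)/3)
V(77)/(-47632) + 42238/(-36090) = -2*sqrt(77)/3/(-47632) + 42238/(-36090) = -2*sqrt(77)/3*(-1/47632) + 42238*(-1/36090) = sqrt(77)/71448 - 21119/18045 = -21119/18045 + sqrt(77)/71448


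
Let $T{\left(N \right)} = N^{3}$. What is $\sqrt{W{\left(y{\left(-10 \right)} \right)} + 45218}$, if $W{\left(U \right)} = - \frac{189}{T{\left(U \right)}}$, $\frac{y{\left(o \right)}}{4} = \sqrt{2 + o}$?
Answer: $\frac{\sqrt{185212928 - 378 i \sqrt{2}}}{64} \approx 212.65 - 0.00030687 i$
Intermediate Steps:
$y{\left(o \right)} = 4 \sqrt{2 + o}$
$W{\left(U \right)} = - \frac{189}{U^{3}}$
$\sqrt{W{\left(y{\left(-10 \right)} \right)} + 45218} = \sqrt{- \frac{189}{64 \left(2 - 10\right)^{\frac{3}{2}}} + 45218} = \sqrt{- \frac{189}{\left(-1024\right) i \sqrt{2}} + 45218} = \sqrt{- 189 \frac{i \sqrt{2}}{2048} + 45218} = \sqrt{- \frac{189 i \sqrt{2}}{2048} + 45218} = \sqrt{45218 - \frac{189 i \sqrt{2}}{2048}}$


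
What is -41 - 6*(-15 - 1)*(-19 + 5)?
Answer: -1385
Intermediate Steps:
-41 - 6*(-15 - 1)*(-19 + 5) = -41 - (-96)*(-14) = -41 - 6*224 = -41 - 1344 = -1385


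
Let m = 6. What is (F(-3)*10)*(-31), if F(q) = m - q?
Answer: -2790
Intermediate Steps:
F(q) = 6 - q
(F(-3)*10)*(-31) = ((6 - 1*(-3))*10)*(-31) = ((6 + 3)*10)*(-31) = (9*10)*(-31) = 90*(-31) = -2790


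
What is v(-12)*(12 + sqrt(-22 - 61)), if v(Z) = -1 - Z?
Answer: 132 + 11*I*sqrt(83) ≈ 132.0 + 100.21*I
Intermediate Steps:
v(-12)*(12 + sqrt(-22 - 61)) = (-1 - 1*(-12))*(12 + sqrt(-22 - 61)) = (-1 + 12)*(12 + sqrt(-83)) = 11*(12 + I*sqrt(83)) = 132 + 11*I*sqrt(83)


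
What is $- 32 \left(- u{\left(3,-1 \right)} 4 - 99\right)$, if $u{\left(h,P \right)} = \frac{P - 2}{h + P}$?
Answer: $2976$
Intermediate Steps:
$u{\left(h,P \right)} = \frac{-2 + P}{P + h}$
$- 32 \left(- u{\left(3,-1 \right)} 4 - 99\right) = - 32 \left(- \frac{-2 - 1}{-1 + 3} \cdot 4 - 99\right) = - 32 \left(- \frac{-3}{2} \cdot 4 - 99\right) = - 32 \left(\left(-1\right) \left(- \frac{3}{2}\right) 4 - 99\right) = - 32 \left(\frac{3}{2} \cdot 4 - 99\right) = - 32 \left(6 - 99\right) = \left(-32\right) \left(-93\right) = 2976$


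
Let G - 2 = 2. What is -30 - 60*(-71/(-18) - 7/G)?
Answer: -485/3 ≈ -161.67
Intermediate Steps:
G = 4 (G = 2 + 2 = 4)
-30 - 60*(-71/(-18) - 7/G) = -30 - 60*(-71/(-18) - 7/4) = -30 - 60*(-71*(-1/18) - 7*¼) = -30 - 60*(71/18 - 7/4) = -30 - 60*79/36 = -30 - 395/3 = -485/3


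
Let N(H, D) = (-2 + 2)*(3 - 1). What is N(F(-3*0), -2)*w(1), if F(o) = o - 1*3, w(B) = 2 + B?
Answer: 0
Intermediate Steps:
F(o) = -3 + o (F(o) = o - 3 = -3 + o)
N(H, D) = 0 (N(H, D) = 0*2 = 0)
N(F(-3*0), -2)*w(1) = 0*(2 + 1) = 0*3 = 0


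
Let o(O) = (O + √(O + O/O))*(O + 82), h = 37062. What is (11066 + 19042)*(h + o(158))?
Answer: 2257558056 + 7225920*√159 ≈ 2.3487e+9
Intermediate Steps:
o(O) = (82 + O)*(O + √(1 + O)) (o(O) = (O + √(O + 1))*(82 + O) = (O + √(1 + O))*(82 + O) = (82 + O)*(O + √(1 + O)))
(11066 + 19042)*(h + o(158)) = (11066 + 19042)*(37062 + (158² + 82*158 + 82*√(1 + 158) + 158*√(1 + 158))) = 30108*(37062 + (24964 + 12956 + 82*√159 + 158*√159)) = 30108*(37062 + (37920 + 240*√159)) = 30108*(74982 + 240*√159) = 2257558056 + 7225920*√159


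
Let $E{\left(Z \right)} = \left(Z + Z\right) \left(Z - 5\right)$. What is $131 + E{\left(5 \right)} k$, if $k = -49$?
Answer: $131$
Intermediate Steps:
$E{\left(Z \right)} = 2 Z \left(-5 + Z\right)$
$131 + E{\left(5 \right)} k = 131 + 2 \cdot 5 \left(-5 + 5\right) \left(-49\right) = 131 + 2 \cdot 5 \cdot 0 \left(-49\right) = 131 + 0 \left(-49\right) = 131 + 0 = 131$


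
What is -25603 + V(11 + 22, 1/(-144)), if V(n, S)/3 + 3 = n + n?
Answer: -25414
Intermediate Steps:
V(n, S) = -9 + 6*n (V(n, S) = -9 + 3*(n + n) = -9 + 3*(2*n) = -9 + 6*n)
-25603 + V(11 + 22, 1/(-144)) = -25603 + (-9 + 6*(11 + 22)) = -25603 + (-9 + 6*33) = -25603 + (-9 + 198) = -25603 + 189 = -25414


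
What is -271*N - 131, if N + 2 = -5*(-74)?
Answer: -99859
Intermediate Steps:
N = 368 (N = -2 - 5*(-74) = -2 + 370 = 368)
-271*N - 131 = -271*368 - 131 = -99728 - 131 = -99859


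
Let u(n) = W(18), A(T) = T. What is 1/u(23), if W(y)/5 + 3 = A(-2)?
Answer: -1/25 ≈ -0.040000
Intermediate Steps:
W(y) = -25 (W(y) = -15 + 5*(-2) = -15 - 10 = -25)
u(n) = -25
1/u(23) = 1/(-25) = -1/25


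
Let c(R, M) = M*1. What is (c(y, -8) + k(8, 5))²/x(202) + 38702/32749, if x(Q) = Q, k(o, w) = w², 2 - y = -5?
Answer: 17282265/6615298 ≈ 2.6125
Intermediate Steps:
y = 7 (y = 2 - 1*(-5) = 2 + 5 = 7)
c(R, M) = M
(c(y, -8) + k(8, 5))²/x(202) + 38702/32749 = (-8 + 5²)²/202 + 38702/32749 = (-8 + 25)²*(1/202) + 38702*(1/32749) = 17²*(1/202) + 38702/32749 = 289*(1/202) + 38702/32749 = 289/202 + 38702/32749 = 17282265/6615298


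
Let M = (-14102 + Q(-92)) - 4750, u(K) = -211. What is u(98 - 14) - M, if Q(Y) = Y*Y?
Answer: 10177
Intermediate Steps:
Q(Y) = Y²
M = -10388 (M = (-14102 + (-92)²) - 4750 = (-14102 + 8464) - 4750 = -5638 - 4750 = -10388)
u(98 - 14) - M = -211 - 1*(-10388) = -211 + 10388 = 10177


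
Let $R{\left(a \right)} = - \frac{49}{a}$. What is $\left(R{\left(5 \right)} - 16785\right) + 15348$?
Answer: $- \frac{7234}{5} \approx -1446.8$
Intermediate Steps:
$\left(R{\left(5 \right)} - 16785\right) + 15348 = \left(- \frac{49}{5} - 16785\right) + 15348 = - \frac{83974}{5} + 15348 = - \frac{7234}{5}$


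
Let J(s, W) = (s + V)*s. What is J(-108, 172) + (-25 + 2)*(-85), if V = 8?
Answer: 12755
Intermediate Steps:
J(s, W) = s*(8 + s) (J(s, W) = (s + 8)*s = (8 + s)*s = s*(8 + s))
J(-108, 172) + (-25 + 2)*(-85) = -108*(8 - 108) + (-25 + 2)*(-85) = -108*(-100) - 23*(-85) = 10800 + 1955 = 12755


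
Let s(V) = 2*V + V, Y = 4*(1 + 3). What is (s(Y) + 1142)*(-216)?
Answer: -257040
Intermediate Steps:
Y = 16 (Y = 4*4 = 16)
s(V) = 3*V
(s(Y) + 1142)*(-216) = (3*16 + 1142)*(-216) = (48 + 1142)*(-216) = 1190*(-216) = -257040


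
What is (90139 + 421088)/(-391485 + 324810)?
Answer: -170409/22225 ≈ -7.6674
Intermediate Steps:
(90139 + 421088)/(-391485 + 324810) = 511227/(-66675) = 511227*(-1/66675) = -170409/22225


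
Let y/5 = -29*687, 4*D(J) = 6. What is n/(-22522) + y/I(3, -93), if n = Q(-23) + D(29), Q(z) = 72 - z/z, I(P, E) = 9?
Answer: -1495686455/135132 ≈ -11068.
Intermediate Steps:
D(J) = 3/2 (D(J) = (1/4)*6 = 3/2)
y = -99615 (y = 5*(-29*687) = 5*(-19923) = -99615)
Q(z) = 71 (Q(z) = 72 - 1*1 = 72 - 1 = 71)
n = 145/2 (n = 71 + 3/2 = 145/2 ≈ 72.500)
n/(-22522) + y/I(3, -93) = (145/2)/(-22522) - 99615/9 = (145/2)*(-1/22522) - 99615*1/9 = -145/45044 - 33205/3 = -1495686455/135132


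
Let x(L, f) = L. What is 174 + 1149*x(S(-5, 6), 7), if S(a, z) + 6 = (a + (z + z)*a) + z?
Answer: -74511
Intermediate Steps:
S(a, z) = -6 + a + z + 2*a*z (S(a, z) = -6 + ((a + (z + z)*a) + z) = -6 + ((a + (2*z)*a) + z) = -6 + ((a + 2*a*z) + z) = -6 + (a + z + 2*a*z) = -6 + a + z + 2*a*z)
174 + 1149*x(S(-5, 6), 7) = 174 + 1149*(-6 - 5 + 6 + 2*(-5)*6) = 174 + 1149*(-6 - 5 + 6 - 60) = 174 + 1149*(-65) = 174 - 74685 = -74511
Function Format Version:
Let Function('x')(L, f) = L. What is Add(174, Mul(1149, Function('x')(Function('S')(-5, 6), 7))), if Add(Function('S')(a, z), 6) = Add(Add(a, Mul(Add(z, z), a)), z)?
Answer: -74511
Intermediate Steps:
Function('S')(a, z) = Add(-6, a, z, Mul(2, a, z)) (Function('S')(a, z) = Add(-6, Add(Add(a, Mul(Add(z, z), a)), z)) = Add(-6, Add(Add(a, Mul(Mul(2, z), a)), z)) = Add(-6, Add(Add(a, Mul(2, a, z)), z)) = Add(-6, Add(a, z, Mul(2, a, z))) = Add(-6, a, z, Mul(2, a, z)))
Add(174, Mul(1149, Function('x')(Function('S')(-5, 6), 7))) = Add(174, Mul(1149, Add(-6, -5, 6, Mul(2, -5, 6)))) = Add(174, Mul(1149, Add(-6, -5, 6, -60))) = Add(174, Mul(1149, -65)) = Add(174, -74685) = -74511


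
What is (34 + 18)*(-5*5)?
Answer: -1300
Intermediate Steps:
(34 + 18)*(-5*5) = 52*(-25) = -1300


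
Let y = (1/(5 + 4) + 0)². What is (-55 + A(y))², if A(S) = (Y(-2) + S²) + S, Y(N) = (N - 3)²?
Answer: 38709775504/43046721 ≈ 899.25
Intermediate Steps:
y = 1/81 (y = (1/9 + 0)² = (⅑ + 0)² = (⅑)² = 1/81 ≈ 0.012346)
Y(N) = (-3 + N)²
A(S) = 25 + S + S² (A(S) = ((-3 - 2)² + S²) + S = ((-5)² + S²) + S = (25 + S²) + S = 25 + S + S²)
(-55 + A(y))² = (-55 + (25 + 1/81 + (1/81)²))² = (-55 + (25 + 1/81 + 1/6561))² = (-55 + 164107/6561)² = (-196748/6561)² = 38709775504/43046721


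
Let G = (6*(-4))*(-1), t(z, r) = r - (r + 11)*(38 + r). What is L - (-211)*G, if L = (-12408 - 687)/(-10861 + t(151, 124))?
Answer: 18348327/3623 ≈ 5064.4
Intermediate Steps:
t(z, r) = r - (11 + r)*(38 + r)
L = 1455/3623 (L = (-12408 - 687)/(-10861 + (-418 - 1*124² - 48*124)) = -13095/(-10861 + (-418 - 1*15376 - 5952)) = -13095/(-10861 + (-418 - 15376 - 5952)) = -13095/(-10861 - 21746) = -13095/(-32607) = -13095*(-1/32607) = 1455/3623 ≈ 0.40160)
G = 24 (G = -24*(-1) = 24)
L - (-211)*G = 1455/3623 - (-211)*24 = 1455/3623 - 1*(-5064) = 1455/3623 + 5064 = 18348327/3623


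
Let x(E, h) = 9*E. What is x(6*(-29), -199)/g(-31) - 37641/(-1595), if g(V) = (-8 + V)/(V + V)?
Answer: -51131247/20735 ≈ -2465.9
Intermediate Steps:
g(V) = (-8 + V)/(2*V) (g(V) = (-8 + V)/((2*V)) = (-8 + V)*(1/(2*V)) = (-8 + V)/(2*V))
x(6*(-29), -199)/g(-31) - 37641/(-1595) = (9*(6*(-29)))/(((1/2)*(-8 - 31)/(-31))) - 37641/(-1595) = (9*(-174))/(((1/2)*(-1/31)*(-39))) - 37641*(-1/1595) = -1566/39/62 + 37641/1595 = -1566*62/39 + 37641/1595 = -32364/13 + 37641/1595 = -51131247/20735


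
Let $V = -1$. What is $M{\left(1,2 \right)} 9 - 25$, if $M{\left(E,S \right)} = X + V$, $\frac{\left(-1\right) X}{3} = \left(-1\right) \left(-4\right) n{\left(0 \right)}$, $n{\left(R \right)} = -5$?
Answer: $506$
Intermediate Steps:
$X = 60$ ($X = - 3 \left(-1\right) \left(-4\right) \left(-5\right) = - 3 \cdot 4 \left(-5\right) = \left(-3\right) \left(-20\right) = 60$)
$M{\left(E,S \right)} = 59$ ($M{\left(E,S \right)} = 60 - 1 = 59$)
$M{\left(1,2 \right)} 9 - 25 = 59 \cdot 9 - 25 = 531 - 25 = 506$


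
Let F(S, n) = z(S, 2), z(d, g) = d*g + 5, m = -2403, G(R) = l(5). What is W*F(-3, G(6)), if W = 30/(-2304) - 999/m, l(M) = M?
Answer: -13763/34176 ≈ -0.40271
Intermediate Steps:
G(R) = 5
z(d, g) = 5 + d*g
F(S, n) = 5 + 2*S (F(S, n) = 5 + S*2 = 5 + 2*S)
W = 13763/34176 (W = 30/(-2304) - 999/(-2403) = 30*(-1/2304) - 999*(-1/2403) = -5/384 + 37/89 = 13763/34176 ≈ 0.40271)
W*F(-3, G(6)) = 13763*(5 + 2*(-3))/34176 = 13763*(5 - 6)/34176 = (13763/34176)*(-1) = -13763/34176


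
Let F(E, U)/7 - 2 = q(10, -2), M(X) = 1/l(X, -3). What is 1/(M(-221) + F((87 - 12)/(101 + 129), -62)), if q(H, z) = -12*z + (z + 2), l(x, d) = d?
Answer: 3/545 ≈ 0.0055046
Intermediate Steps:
M(X) = -⅓ (M(X) = 1/(-3) = -⅓)
q(H, z) = 2 - 11*z (q(H, z) = -12*z + (2 + z) = 2 - 11*z)
F(E, U) = 182 (F(E, U) = 14 + 7*(2 - 11*(-2)) = 14 + 7*(2 + 22) = 14 + 7*24 = 14 + 168 = 182)
1/(M(-221) + F((87 - 12)/(101 + 129), -62)) = 1/(-⅓ + 182) = 1/(545/3) = 3/545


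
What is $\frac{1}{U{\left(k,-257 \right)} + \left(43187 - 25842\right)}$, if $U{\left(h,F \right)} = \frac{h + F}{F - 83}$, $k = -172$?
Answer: $\frac{340}{5897729} \approx 5.7649 \cdot 10^{-5}$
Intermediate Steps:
$U{\left(h,F \right)} = \frac{F + h}{-83 + F}$
$\frac{1}{U{\left(k,-257 \right)} + \left(43187 - 25842\right)} = \frac{1}{\frac{-257 - 172}{-83 - 257} + \left(43187 - 25842\right)} = \frac{1}{\frac{1}{-340} \left(-429\right) + 17345} = \frac{1}{\left(- \frac{1}{340}\right) \left(-429\right) + 17345} = \frac{1}{\frac{429}{340} + 17345} = \frac{1}{\frac{5897729}{340}} = \frac{340}{5897729}$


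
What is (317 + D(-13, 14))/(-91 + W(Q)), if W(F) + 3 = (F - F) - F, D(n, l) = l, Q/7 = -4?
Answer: -331/66 ≈ -5.0152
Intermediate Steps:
Q = -28 (Q = 7*(-4) = -28)
W(F) = -3 - F (W(F) = -3 + ((F - F) - F) = -3 + (0 - F) = -3 - F)
(317 + D(-13, 14))/(-91 + W(Q)) = (317 + 14)/(-91 + (-3 - 1*(-28))) = 331/(-91 + (-3 + 28)) = 331/(-91 + 25) = 331/(-66) = 331*(-1/66) = -331/66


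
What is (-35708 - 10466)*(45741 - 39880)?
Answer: -270625814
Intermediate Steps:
(-35708 - 10466)*(45741 - 39880) = -46174*5861 = -270625814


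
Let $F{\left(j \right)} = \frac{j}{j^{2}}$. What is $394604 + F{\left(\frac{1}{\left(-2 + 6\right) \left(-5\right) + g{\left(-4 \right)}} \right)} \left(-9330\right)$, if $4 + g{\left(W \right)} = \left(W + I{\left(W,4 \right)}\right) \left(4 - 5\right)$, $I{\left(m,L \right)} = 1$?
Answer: $590534$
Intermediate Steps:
$g{\left(W \right)} = -5 - W$ ($g{\left(W \right)} = -4 + \left(W + 1\right) \left(4 - 5\right) = -4 + \left(1 + W\right) \left(4 - 5\right) = -4 + \left(1 + W\right) \left(-1\right) = -4 - \left(1 + W\right) = -5 - W$)
$F{\left(j \right)} = \frac{1}{j}$ ($F{\left(j \right)} = \frac{j}{j^{2}} = \frac{1}{j}$)
$394604 + F{\left(\frac{1}{\left(-2 + 6\right) \left(-5\right) + g{\left(-4 \right)}} \right)} \left(-9330\right) = 394604 + \frac{1}{\frac{1}{\left(-2 + 6\right) \left(-5\right) - 1}} \left(-9330\right) = 394604 + \frac{1}{\frac{1}{4 \left(-5\right) + \left(-5 + 4\right)}} \left(-9330\right) = 394604 + \frac{1}{\frac{1}{-20 - 1}} \left(-9330\right) = 394604 + \frac{1}{\frac{1}{-21}} \left(-9330\right) = 394604 + \frac{1}{- \frac{1}{21}} \left(-9330\right) = 394604 - -195930 = 394604 + 195930 = 590534$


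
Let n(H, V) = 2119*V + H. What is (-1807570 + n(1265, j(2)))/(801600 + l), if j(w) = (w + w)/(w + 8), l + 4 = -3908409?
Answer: 9027287/15534065 ≈ 0.58113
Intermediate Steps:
l = -3908413 (l = -4 - 3908409 = -3908413)
j(w) = 2*w/(8 + w) (j(w) = (2*w)/(8 + w) = 2*w/(8 + w))
n(H, V) = H + 2119*V
(-1807570 + n(1265, j(2)))/(801600 + l) = (-1807570 + (1265 + 2119*(2*2/(8 + 2))))/(801600 - 3908413) = (-1807570 + (1265 + 2119*(2*2/10)))/(-3106813) = (-1807570 + (1265 + 2119*(2*2*(⅒))))*(-1/3106813) = (-1807570 + (1265 + 2119*(⅖)))*(-1/3106813) = (-1807570 + (1265 + 4238/5))*(-1/3106813) = (-1807570 + 10563/5)*(-1/3106813) = -9027287/5*(-1/3106813) = 9027287/15534065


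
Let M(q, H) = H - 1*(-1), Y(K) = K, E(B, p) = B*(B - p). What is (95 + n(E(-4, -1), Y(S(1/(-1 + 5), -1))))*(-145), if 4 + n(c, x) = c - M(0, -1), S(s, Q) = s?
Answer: -14935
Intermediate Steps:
M(q, H) = 1 + H (M(q, H) = H + 1 = 1 + H)
n(c, x) = -4 + c (n(c, x) = -4 + (c - (1 - 1)) = -4 + (c - 1*0) = -4 + (c + 0) = -4 + c)
(95 + n(E(-4, -1), Y(S(1/(-1 + 5), -1))))*(-145) = (95 + (-4 - 4*(-4 - 1*(-1))))*(-145) = (95 + (-4 - 4*(-4 + 1)))*(-145) = (95 + (-4 - 4*(-3)))*(-145) = (95 + (-4 + 12))*(-145) = (95 + 8)*(-145) = 103*(-145) = -14935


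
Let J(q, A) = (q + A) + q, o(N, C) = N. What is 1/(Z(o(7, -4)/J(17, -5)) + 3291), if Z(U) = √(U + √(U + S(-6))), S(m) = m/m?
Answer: 1/(3291 + √(7/29 + 6*√29/29)) ≈ 0.00030375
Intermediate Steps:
S(m) = 1
J(q, A) = A + 2*q (J(q, A) = (A + q) + q = A + 2*q)
Z(U) = √(U + √(1 + U)) (Z(U) = √(U + √(U + 1)) = √(U + √(1 + U)))
1/(Z(o(7, -4)/J(17, -5)) + 3291) = 1/(√(7/(-5 + 2*17) + √(1 + 7/(-5 + 2*17))) + 3291) = 1/(√(7/(-5 + 34) + √(1 + 7/(-5 + 34))) + 3291) = 1/(√(7/29 + √(1 + 7/29)) + 3291) = 1/(√(7/29 + √(36/29)) + 3291) = 1/(√(7/29 + 6*√29/29) + 3291) = 1/(3291 + √(7/29 + 6*√29/29))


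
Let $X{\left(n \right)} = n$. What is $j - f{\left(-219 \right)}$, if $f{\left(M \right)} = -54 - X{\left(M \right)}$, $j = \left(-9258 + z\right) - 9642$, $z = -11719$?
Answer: $-30784$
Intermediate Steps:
$j = -30619$ ($j = \left(-9258 - 11719\right) - 9642 = -20977 - 9642 = -30619$)
$f{\left(M \right)} = -54 - M$
$j - f{\left(-219 \right)} = -30619 - \left(-54 - -219\right) = -30619 - \left(-54 + 219\right) = -30619 - 165 = -30784$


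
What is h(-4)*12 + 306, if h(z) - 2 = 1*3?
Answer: 366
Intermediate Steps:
h(z) = 5 (h(z) = 2 + 1*3 = 2 + 3 = 5)
h(-4)*12 + 306 = 5*12 + 306 = 60 + 306 = 366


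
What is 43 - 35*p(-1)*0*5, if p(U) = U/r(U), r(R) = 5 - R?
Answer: 43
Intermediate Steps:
p(U) = U/(5 - U)
43 - 35*p(-1)*0*5 = 43 - 35*-1*(-1)/(-5 - 1)*0*5 = 43 - 35*-1*(-1)/(-6)*0*5 = 43 - 35*-1*(-1)*(-⅙)*0*5 = 43 - 35*(-⅙*0)*5 = 43 - 0*5 = 43 - 35*0 = 43 + 0 = 43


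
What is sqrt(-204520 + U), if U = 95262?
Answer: I*sqrt(109258) ≈ 330.54*I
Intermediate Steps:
sqrt(-204520 + U) = sqrt(-204520 + 95262) = sqrt(-109258) = I*sqrt(109258)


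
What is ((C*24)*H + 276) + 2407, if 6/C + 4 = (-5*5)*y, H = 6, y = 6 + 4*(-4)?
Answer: 110147/41 ≈ 2686.5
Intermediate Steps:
y = -10 (y = 6 - 16 = -10)
C = 1/41 (C = 6/(-4 - 5*5*(-10)) = 6/(-4 - 25*(-10)) = 6/(-4 + 250) = 6/246 = 6*(1/246) = 1/41 ≈ 0.024390)
((C*24)*H + 276) + 2407 = (((1/41)*24)*6 + 276) + 2407 = ((24/41)*6 + 276) + 2407 = (144/41 + 276) + 2407 = 11460/41 + 2407 = 110147/41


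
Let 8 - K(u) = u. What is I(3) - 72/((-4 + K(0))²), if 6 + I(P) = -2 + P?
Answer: -19/2 ≈ -9.5000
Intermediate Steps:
I(P) = -8 + P (I(P) = -6 + (-2 + P) = -8 + P)
K(u) = 8 - u
I(3) - 72/((-4 + K(0))²) = (-8 + 3) - 72/((-4 + (8 - 1*0))²) = -5 - 72/((-4 + (8 + 0))²) = -5 - 72/((-4 + 8)²) = -5 - 72/(4²) = -5 - 72/16 = -5 - 9*½ = -5 - 9/2 = -19/2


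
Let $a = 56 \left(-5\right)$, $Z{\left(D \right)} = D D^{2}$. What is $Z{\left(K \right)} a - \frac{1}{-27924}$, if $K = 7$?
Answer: $- \frac{2681820959}{27924} \approx -96040.0$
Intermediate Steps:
$Z{\left(D \right)} = D^{3}$
$a = -280$
$Z{\left(K \right)} a - \frac{1}{-27924} = 7^{3} \left(-280\right) - \frac{1}{-27924} = 343 \left(-280\right) - - \frac{1}{27924} = -96040 + \frac{1}{27924} = - \frac{2681820959}{27924}$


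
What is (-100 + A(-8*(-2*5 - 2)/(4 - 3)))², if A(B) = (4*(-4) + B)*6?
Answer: 144400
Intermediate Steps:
A(B) = -96 + 6*B (A(B) = (-16 + B)*6 = -96 + 6*B)
(-100 + A(-8*(-2*5 - 2)/(4 - 3)))² = (-100 + (-96 + 6*(-8*(-2*5 - 2)/(4 - 3))))² = (-100 + (-96 + 6*(-8/(1/(-10 - 2)))))² = (-100 + (-96 + 6*(-8/(1/(-12)))))² = (-100 + (-96 + 6*(-8/(1*(-1/12)))))² = (-100 + (-96 + 6*(-8/(-1/12))))² = (-100 + (-96 + 6*(-8*(-12))))² = (-100 + (-96 + 6*96))² = (-100 + (-96 + 576))² = (-100 + 480)² = 380² = 144400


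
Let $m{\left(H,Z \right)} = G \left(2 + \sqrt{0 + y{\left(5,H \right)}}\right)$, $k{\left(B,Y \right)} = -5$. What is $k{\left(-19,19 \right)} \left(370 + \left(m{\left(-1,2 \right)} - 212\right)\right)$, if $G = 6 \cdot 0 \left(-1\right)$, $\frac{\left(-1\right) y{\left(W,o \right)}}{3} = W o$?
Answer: $-790$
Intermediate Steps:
$y{\left(W,o \right)} = - 3 W o$
$G = 0$ ($G = 0 \left(-1\right) = 0$)
$m{\left(H,Z \right)} = 0$ ($m{\left(H,Z \right)} = 0 \left(2 + \sqrt{0 - 15 H}\right) = 0 \left(2 + \sqrt{- 15 H}\right) = 0 \left(2 + \sqrt{15} \sqrt{- H}\right) = 0$)
$k{\left(-19,19 \right)} \left(370 + \left(m{\left(-1,2 \right)} - 212\right)\right) = - 5 \left(370 + \left(0 - 212\right)\right) = - 5 \left(370 - 212\right) = \left(-5\right) 158 = -790$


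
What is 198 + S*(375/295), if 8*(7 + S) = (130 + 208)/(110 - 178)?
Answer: 3022029/16048 ≈ 188.31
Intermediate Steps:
S = -2073/272 (S = -7 + ((130 + 208)/(110 - 178))/8 = -7 + (338/(-68))/8 = -7 + (338*(-1/68))/8 = -7 + (⅛)*(-169/34) = -7 - 169/272 = -2073/272 ≈ -7.6213)
198 + S*(375/295) = 198 - 777375/(272*295) = 198 - 2073/272*75/59 = 198 - 155475/16048 = 3022029/16048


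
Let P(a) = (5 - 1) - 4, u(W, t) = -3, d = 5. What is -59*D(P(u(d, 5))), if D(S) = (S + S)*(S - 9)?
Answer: 0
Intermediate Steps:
P(a) = 0 (P(a) = 4 - 4 = 0)
D(S) = 2*S*(-9 + S) (D(S) = (2*S)*(-9 + S) = 2*S*(-9 + S))
-59*D(P(u(d, 5))) = -118*0*(-9 + 0) = -118*0*(-9) = -59*0 = 0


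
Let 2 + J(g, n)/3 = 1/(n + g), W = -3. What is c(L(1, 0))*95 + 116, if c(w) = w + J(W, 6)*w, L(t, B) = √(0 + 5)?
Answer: 116 - 380*√5 ≈ -733.71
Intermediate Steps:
L(t, B) = √5
J(g, n) = -6 + 3/(g + n) (J(g, n) = -6 + 3/(n + g) = -6 + 3/(g + n))
c(w) = -4*w (c(w) = w + (3*(1 - 2*(-3) - 2*6)/(-3 + 6))*w = w + (3*(1 + 6 - 12)/3)*w = w + (3*(⅓)*(-5))*w = w - 5*w = -4*w)
c(L(1, 0))*95 + 116 = -4*√5*95 + 116 = -380*√5 + 116 = 116 - 380*√5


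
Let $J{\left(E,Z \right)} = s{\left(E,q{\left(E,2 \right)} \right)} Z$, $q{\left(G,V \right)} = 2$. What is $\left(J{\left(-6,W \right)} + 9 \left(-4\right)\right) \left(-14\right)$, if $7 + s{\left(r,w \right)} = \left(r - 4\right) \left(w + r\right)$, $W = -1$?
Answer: $966$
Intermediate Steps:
$s{\left(r,w \right)} = -7 + \left(-4 + r\right) \left(r + w\right)$ ($s{\left(r,w \right)} = -7 + \left(r - 4\right) \left(w + r\right) = -7 + \left(-4 + r\right) \left(r + w\right)$)
$J{\left(E,Z \right)} = Z \left(-15 + E^{2} - 2 E\right)$ ($J{\left(E,Z \right)} = \left(-7 + E^{2} - 4 E - 8 + E 2\right) Z = \left(-7 + E^{2} - 4 E - 8 + 2 E\right) Z = \left(-15 + E^{2} - 2 E\right) Z = Z \left(-15 + E^{2} - 2 E\right)$)
$\left(J{\left(-6,W \right)} + 9 \left(-4\right)\right) \left(-14\right) = \left(- (-15 + \left(-6\right)^{2} - -12) + 9 \left(-4\right)\right) \left(-14\right) = \left(- (-15 + 36 + 12) - 36\right) \left(-14\right) = \left(\left(-1\right) 33 - 36\right) \left(-14\right) = \left(-33 - 36\right) \left(-14\right) = \left(-69\right) \left(-14\right) = 966$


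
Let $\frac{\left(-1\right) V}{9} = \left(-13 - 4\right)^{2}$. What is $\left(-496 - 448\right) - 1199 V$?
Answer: $3117655$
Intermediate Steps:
$V = -2601$ ($V = - 9 \left(-13 - 4\right)^{2} = - 9 \left(-17\right)^{2} = \left(-9\right) 289 = -2601$)
$\left(-496 - 448\right) - 1199 V = \left(-496 - 448\right) - -3118599 = -944 + 3118599 = 3117655$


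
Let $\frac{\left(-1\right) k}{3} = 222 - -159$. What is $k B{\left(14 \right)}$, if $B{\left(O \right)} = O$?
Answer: $-16002$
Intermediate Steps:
$k = -1143$ ($k = - 3 \left(222 - -159\right) = - 3 \left(222 + 159\right) = \left(-3\right) 381 = -1143$)
$k B{\left(14 \right)} = \left(-1143\right) 14 = -16002$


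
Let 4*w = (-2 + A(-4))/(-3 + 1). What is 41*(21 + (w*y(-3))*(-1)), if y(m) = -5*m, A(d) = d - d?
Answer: 2829/4 ≈ 707.25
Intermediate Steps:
A(d) = 0
w = 1/4 (w = ((-2 + 0)/(-3 + 1))/4 = (-2/(-2))/4 = (-2*(-1/2))/4 = (1/4)*1 = 1/4 ≈ 0.25000)
41*(21 + (w*y(-3))*(-1)) = 41*(21 + ((-5*(-3))/4)*(-1)) = 41*(21 + ((1/4)*15)*(-1)) = 41*(21 + (15/4)*(-1)) = 41*(21 - 15/4) = 41*(69/4) = 2829/4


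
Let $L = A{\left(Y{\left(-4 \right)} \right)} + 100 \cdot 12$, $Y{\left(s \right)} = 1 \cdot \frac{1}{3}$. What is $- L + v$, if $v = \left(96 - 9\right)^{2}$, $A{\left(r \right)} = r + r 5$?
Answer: $6367$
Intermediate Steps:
$Y{\left(s \right)} = \frac{1}{3}$ ($Y{\left(s \right)} = 1 \cdot \frac{1}{3} = \frac{1}{3}$)
$A{\left(r \right)} = 6 r$ ($A{\left(r \right)} = r + 5 r = 6 r$)
$v = 7569$ ($v = 87^{2} = 7569$)
$L = 1202$ ($L = 6 \cdot \frac{1}{3} + 100 \cdot 12 = 2 + 1200 = 1202$)
$- L + v = \left(-1\right) 1202 + 7569 = -1202 + 7569 = 6367$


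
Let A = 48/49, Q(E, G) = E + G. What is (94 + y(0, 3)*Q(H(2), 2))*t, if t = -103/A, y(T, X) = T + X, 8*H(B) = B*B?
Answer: -1024541/96 ≈ -10672.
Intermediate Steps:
H(B) = B²/8 (H(B) = (B*B)/8 = B²/8)
A = 48/49 (A = 48*(1/49) = 48/49 ≈ 0.97959)
t = -5047/48 (t = -103/48/49 = -103*49/48 = -5047/48 ≈ -105.15)
(94 + y(0, 3)*Q(H(2), 2))*t = (94 + (0 + 3)*((⅛)*2² + 2))*(-5047/48) = (94 + 3*((⅛)*4 + 2))*(-5047/48) = (94 + 3*(½ + 2))*(-5047/48) = (94 + 3*(5/2))*(-5047/48) = (94 + 15/2)*(-5047/48) = (203/2)*(-5047/48) = -1024541/96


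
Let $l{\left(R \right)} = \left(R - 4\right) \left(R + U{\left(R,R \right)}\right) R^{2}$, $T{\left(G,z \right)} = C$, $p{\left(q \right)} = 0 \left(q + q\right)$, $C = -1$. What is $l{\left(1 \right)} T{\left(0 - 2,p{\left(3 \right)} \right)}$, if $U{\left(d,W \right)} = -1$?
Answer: $0$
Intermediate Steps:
$p{\left(q \right)} = 0$ ($p{\left(q \right)} = 0 \cdot 2 q = 0$)
$T{\left(G,z \right)} = -1$
$l{\left(R \right)} = R^{2} \left(-1 + R\right) \left(-4 + R\right)$ ($l{\left(R \right)} = \left(R - 4\right) \left(R - 1\right) R^{2} = \left(-4 + R\right) \left(-1 + R\right) R^{2} = \left(-1 + R\right) \left(-4 + R\right) R^{2} = R^{2} \left(-1 + R\right) \left(-4 + R\right)$)
$l{\left(1 \right)} T{\left(0 - 2,p{\left(3 \right)} \right)} = 1^{2} \left(4 + 1^{2} - 5\right) \left(-1\right) = 1 \left(4 + 1 - 5\right) \left(-1\right) = 1 \cdot 0 \left(-1\right) = 0 \left(-1\right) = 0$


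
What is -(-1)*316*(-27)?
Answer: -8532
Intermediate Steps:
-(-1)*316*(-27) = -(-1)*(-8532) = -1*8532 = -8532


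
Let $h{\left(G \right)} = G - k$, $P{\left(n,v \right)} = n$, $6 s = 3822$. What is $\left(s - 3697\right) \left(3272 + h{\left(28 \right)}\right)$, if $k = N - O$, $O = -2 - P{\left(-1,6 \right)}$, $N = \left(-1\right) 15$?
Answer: $-10140840$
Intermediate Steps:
$s = 637$ ($s = \frac{1}{6} \cdot 3822 = 637$)
$N = -15$
$O = -1$ ($O = -2 - -1 = -2 + 1 = -1$)
$k = -14$ ($k = -15 - -1 = -15 + 1 = -14$)
$h{\left(G \right)} = 14 + G$ ($h{\left(G \right)} = G - -14 = G + 14 = 14 + G$)
$\left(s - 3697\right) \left(3272 + h{\left(28 \right)}\right) = \left(637 - 3697\right) \left(3272 + \left(14 + 28\right)\right) = - 3060 \left(3272 + 42\right) = \left(-3060\right) 3314 = -10140840$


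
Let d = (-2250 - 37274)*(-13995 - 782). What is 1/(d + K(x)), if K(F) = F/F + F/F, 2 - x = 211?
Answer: 1/584046150 ≈ 1.7122e-9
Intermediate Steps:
x = -209 (x = 2 - 1*211 = 2 - 211 = -209)
d = 584046148 (d = -39524*(-14777) = 584046148)
K(F) = 2 (K(F) = 1 + 1 = 2)
1/(d + K(x)) = 1/(584046148 + 2) = 1/584046150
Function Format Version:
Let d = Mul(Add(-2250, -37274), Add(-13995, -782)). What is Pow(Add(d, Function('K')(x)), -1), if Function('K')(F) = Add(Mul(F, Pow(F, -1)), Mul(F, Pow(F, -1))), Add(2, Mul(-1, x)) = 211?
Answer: Rational(1, 584046150) ≈ 1.7122e-9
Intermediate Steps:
x = -209 (x = Add(2, Mul(-1, 211)) = Add(2, -211) = -209)
d = 584046148 (d = Mul(-39524, -14777) = 584046148)
Function('K')(F) = 2 (Function('K')(F) = Add(1, 1) = 2)
Pow(Add(d, Function('K')(x)), -1) = Pow(Add(584046148, 2), -1) = Pow(584046150, -1) = Rational(1, 584046150)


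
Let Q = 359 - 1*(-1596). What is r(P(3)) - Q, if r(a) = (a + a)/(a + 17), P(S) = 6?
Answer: -44953/23 ≈ -1954.5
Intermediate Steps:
Q = 1955 (Q = 359 + 1596 = 1955)
r(a) = 2*a/(17 + a) (r(a) = (2*a)/(17 + a) = 2*a/(17 + a))
r(P(3)) - Q = 2*6/(17 + 6) - 1*1955 = 2*6/23 - 1955 = 2*6*(1/23) - 1955 = 12/23 - 1955 = -44953/23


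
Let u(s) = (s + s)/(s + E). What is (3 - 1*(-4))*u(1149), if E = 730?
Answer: 16086/1879 ≈ 8.5609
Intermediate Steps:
u(s) = 2*s/(730 + s) (u(s) = (s + s)/(s + 730) = (2*s)/(730 + s) = 2*s/(730 + s))
(3 - 1*(-4))*u(1149) = (3 - 1*(-4))*(2*1149/(730 + 1149)) = (3 + 4)*(2*1149/1879) = 7*(2*1149*(1/1879)) = 7*(2298/1879) = 16086/1879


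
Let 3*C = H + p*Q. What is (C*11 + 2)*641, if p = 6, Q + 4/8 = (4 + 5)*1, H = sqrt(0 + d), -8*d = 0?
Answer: 121149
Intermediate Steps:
d = 0 (d = -1/8*0 = 0)
H = 0 (H = sqrt(0 + 0) = sqrt(0) = 0)
Q = 17/2 (Q = -1/2 + (4 + 5)*1 = -1/2 + 9*1 = -1/2 + 9 = 17/2 ≈ 8.5000)
C = 17 (C = (0 + 6*(17/2))/3 = (0 + 51)/3 = (1/3)*51 = 17)
(C*11 + 2)*641 = (17*11 + 2)*641 = (187 + 2)*641 = 189*641 = 121149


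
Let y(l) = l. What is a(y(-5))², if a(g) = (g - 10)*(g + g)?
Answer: 22500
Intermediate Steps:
a(g) = 2*g*(-10 + g) (a(g) = (-10 + g)*(2*g) = 2*g*(-10 + g))
a(y(-5))² = (2*(-5)*(-10 - 5))² = (2*(-5)*(-15))² = 150² = 22500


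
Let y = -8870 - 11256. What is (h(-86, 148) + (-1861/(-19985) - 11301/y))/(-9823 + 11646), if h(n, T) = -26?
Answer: -10194365889/733243614530 ≈ -0.013903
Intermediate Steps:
y = -20126
(h(-86, 148) + (-1861/(-19985) - 11301/y))/(-9823 + 11646) = (-26 + (-1861/(-19985) - 11301/(-20126)))/(-9823 + 11646) = (-26 + (-1861*(-1/19985) - 11301*(-1/20126)))/1823 = (-26 + (1861/19985 + 11301/20126))*(1/1823) = (-26 + 263304971/402218110)*(1/1823) = -10194365889/402218110*1/1823 = -10194365889/733243614530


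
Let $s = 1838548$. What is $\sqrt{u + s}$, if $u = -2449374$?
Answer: $i \sqrt{610826} \approx 781.55 i$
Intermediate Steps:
$\sqrt{u + s} = \sqrt{-2449374 + 1838548} = \sqrt{-610826} = i \sqrt{610826}$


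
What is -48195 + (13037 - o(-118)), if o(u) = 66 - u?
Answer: -35342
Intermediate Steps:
-48195 + (13037 - o(-118)) = -48195 + (13037 - (66 - 1*(-118))) = -48195 + (13037 - (66 + 118)) = -48195 + (13037 - 1*184) = -48195 + (13037 - 184) = -48195 + 12853 = -35342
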